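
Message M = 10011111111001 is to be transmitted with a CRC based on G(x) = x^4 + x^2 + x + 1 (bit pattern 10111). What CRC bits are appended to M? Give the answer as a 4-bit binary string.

Append 4 zeros: 100111111110010000. Divide by 10111 (XOR where the leading bit is 1):
  pos 0: 10011 XOR 10111 = 00100
  pos 2: 10011 XOR 10111 = 00100
  pos 4: 10011 XOR 10111 = 00100
  pos 6: 10011 XOR 10111 = 00100
  pos 8: 10000 XOR 10111 = 00111
  pos 10: 11110 XOR 10111 = 01001
  pos 11: 10010 XOR 10111 = 00101
  pos 13: 10100 XOR 10111 = 00011
Remainder (last 4 bits) = 0011. This is the CRC / FCS.

0011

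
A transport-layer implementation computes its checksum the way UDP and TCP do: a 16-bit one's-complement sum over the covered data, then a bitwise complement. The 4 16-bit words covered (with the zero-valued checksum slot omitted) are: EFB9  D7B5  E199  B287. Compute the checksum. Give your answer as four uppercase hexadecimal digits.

A46E

One's-complement addition (fold any carry out of bit 15 back into bit 0):
  0xEFB9 + 0xD7B5 = 0x1C76E → wrap carry → 0xC76F
  0xC76F + 0xE199 = 0x1A908 → wrap carry → 0xA909
  0xA909 + 0xB287 = 0x15B90 → wrap carry → 0x5B91
One's-complement sum = 0x5B91.
Checksum = ~0x5B91 & 0xFFFF = 0xA46E.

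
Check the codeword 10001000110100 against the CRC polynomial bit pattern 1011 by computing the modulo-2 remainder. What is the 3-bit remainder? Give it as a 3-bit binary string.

100

Modulo-2 division of 10001000110100 by 1011:
  pos 0: 1000 XOR 1011 = 0011
  pos 2: 1110 XOR 1011 = 0101
  pos 3: 1010 XOR 1011 = 0001
  pos 6: 1011 XOR 1011 = 0000
Remainder = 100 (nonzero — an error is detected).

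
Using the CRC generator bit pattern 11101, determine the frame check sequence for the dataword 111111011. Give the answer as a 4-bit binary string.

Append 4 zeros: 1111110110000. Divide by 11101 (XOR where the leading bit is 1):
  pos 0: 11111 XOR 11101 = 00010
  pos 3: 10101 XOR 11101 = 01000
  pos 4: 10001 XOR 11101 = 01100
  pos 5: 11000 XOR 11101 = 00101
  pos 7: 10100 XOR 11101 = 01001
  pos 8: 10010 XOR 11101 = 01111
Remainder (last 4 bits) = 1111. This is the CRC / FCS.

1111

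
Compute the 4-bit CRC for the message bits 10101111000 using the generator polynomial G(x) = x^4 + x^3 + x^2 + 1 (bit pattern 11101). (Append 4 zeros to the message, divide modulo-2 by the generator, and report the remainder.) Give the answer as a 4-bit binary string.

Append 4 zeros: 101011110000000. Divide by 11101 (XOR where the leading bit is 1):
  pos 0: 10101 XOR 11101 = 01000
  pos 1: 10001 XOR 11101 = 01100
  pos 2: 11001 XOR 11101 = 00100
  pos 4: 10010 XOR 11101 = 01111
  pos 5: 11110 XOR 11101 = 00011
  pos 8: 11000 XOR 11101 = 00101
  pos 10: 10100 XOR 11101 = 01001
Remainder (last 4 bits) = 1001. This is the CRC / FCS.

1001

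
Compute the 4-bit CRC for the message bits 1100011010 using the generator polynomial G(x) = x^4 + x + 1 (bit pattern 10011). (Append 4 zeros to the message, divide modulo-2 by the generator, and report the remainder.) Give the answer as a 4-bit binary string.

Append 4 zeros: 11000110100000. Divide by 10011 (XOR where the leading bit is 1):
  pos 0: 11000 XOR 10011 = 01011
  pos 1: 10111 XOR 10011 = 00100
  pos 3: 10010 XOR 10011 = 00001
  pos 7: 11000 XOR 10011 = 01011
  pos 8: 10110 XOR 10011 = 00101
Remainder (last 4 bits) = 1010. This is the CRC / FCS.

1010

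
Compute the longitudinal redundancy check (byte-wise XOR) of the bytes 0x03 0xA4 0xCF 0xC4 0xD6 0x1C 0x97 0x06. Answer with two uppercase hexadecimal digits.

XOR the bytes together:
  start with 0x03
  0x03 ⊕ 0xA4 = 0xA7
  0xA7 ⊕ 0xCF = 0x68
  0x68 ⊕ 0xC4 = 0xAC
  0xAC ⊕ 0xD6 = 0x7A
  0x7A ⊕ 0x1C = 0x66
  0x66 ⊕ 0x97 = 0xF1
  0xF1 ⊕ 0x06 = 0xF7

F7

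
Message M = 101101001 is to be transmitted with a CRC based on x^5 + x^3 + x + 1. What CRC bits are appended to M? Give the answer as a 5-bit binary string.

00100

Append 5 zeros: 10110100100000. Divide by 101011 (XOR where the leading bit is 1):
  pos 0: 101101 XOR 101011 = 000110
  pos 3: 110001 XOR 101011 = 011010
  pos 4: 110100 XOR 101011 = 011111
  pos 5: 111110 XOR 101011 = 010101
  pos 6: 101010 XOR 101011 = 000001
Remainder (last 5 bits) = 00100. This is the CRC / FCS.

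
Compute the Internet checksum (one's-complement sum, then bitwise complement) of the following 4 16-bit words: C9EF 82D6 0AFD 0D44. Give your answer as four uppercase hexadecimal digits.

9AF8

One's-complement addition (fold any carry out of bit 15 back into bit 0):
  0xC9EF + 0x82D6 = 0x14CC5 → wrap carry → 0x4CC6
  0x4CC6 + 0x0AFD = 0x057C3
  0x57C3 + 0x0D44 = 0x06507
One's-complement sum = 0x6507.
Checksum = ~0x6507 & 0xFFFF = 0x9AF8.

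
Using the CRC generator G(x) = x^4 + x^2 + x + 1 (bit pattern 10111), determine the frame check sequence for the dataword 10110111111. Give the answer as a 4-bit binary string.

Append 4 zeros: 101101111110000. Divide by 10111 (XOR where the leading bit is 1):
  pos 0: 10110 XOR 10111 = 00001
  pos 4: 11111 XOR 10111 = 01000
  pos 5: 10001 XOR 10111 = 00110
  pos 7: 11010 XOR 10111 = 01101
  pos 8: 11010 XOR 10111 = 01101
  pos 9: 11010 XOR 10111 = 01101
  pos 10: 11010 XOR 10111 = 01101
Remainder (last 4 bits) = 1101. This is the CRC / FCS.

1101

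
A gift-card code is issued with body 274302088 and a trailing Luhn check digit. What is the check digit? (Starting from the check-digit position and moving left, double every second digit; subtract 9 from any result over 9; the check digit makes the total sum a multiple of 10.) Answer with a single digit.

Partial digits right→left: 8 8 0 2 0 3 4 7 2
Double every second digit counting from the check-digit position (so the 1st, 3rd, 5th, ... of the partial from the right).
  doubled (with −9 where >9): 7 0 0 8 4 → sum 19
  kept as-is: 8 2 3 7 → sum 20
Total = 19 + 20 = 39.
Check digit = (10 − (39 mod 10)) mod 10 = 1.

1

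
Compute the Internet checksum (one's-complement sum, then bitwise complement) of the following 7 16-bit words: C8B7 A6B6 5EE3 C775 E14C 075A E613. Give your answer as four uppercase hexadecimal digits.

9B7D

One's-complement addition (fold any carry out of bit 15 back into bit 0):
  0xC8B7 + 0xA6B6 = 0x16F6D → wrap carry → 0x6F6E
  0x6F6E + 0x5EE3 = 0x0CE51
  0xCE51 + 0xC775 = 0x195C6 → wrap carry → 0x95C7
  0x95C7 + 0xE14C = 0x17713 → wrap carry → 0x7714
  0x7714 + 0x075A = 0x07E6E
  0x7E6E + 0xE613 = 0x16481 → wrap carry → 0x6482
One's-complement sum = 0x6482.
Checksum = ~0x6482 & 0xFFFF = 0x9B7D.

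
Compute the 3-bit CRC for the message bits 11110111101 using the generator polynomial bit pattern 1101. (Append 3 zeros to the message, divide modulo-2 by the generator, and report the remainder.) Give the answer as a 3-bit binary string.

Append 3 zeros: 11110111101000. Divide by 1101 (XOR where the leading bit is 1):
  pos 0: 1111 XOR 1101 = 0010
  pos 2: 1001 XOR 1101 = 0100
  pos 3: 1001 XOR 1101 = 0100
  pos 4: 1001 XOR 1101 = 0100
  pos 5: 1001 XOR 1101 = 0100
  pos 6: 1000 XOR 1101 = 0101
  pos 7: 1011 XOR 1101 = 0110
  pos 8: 1100 XOR 1101 = 0001
Remainder (last 3 bits) = 100. This is the CRC / FCS.

100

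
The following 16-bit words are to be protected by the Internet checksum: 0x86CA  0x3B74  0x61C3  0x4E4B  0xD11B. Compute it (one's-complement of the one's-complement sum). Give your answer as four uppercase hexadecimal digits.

One's-complement addition (fold any carry out of bit 15 back into bit 0):
  0x86CA + 0x3B74 = 0x0C23E
  0xC23E + 0x61C3 = 0x12401 → wrap carry → 0x2402
  0x2402 + 0x4E4B = 0x0724D
  0x724D + 0xD11B = 0x14368 → wrap carry → 0x4369
One's-complement sum = 0x4369.
Checksum = ~0x4369 & 0xFFFF = 0xBC96.

BC96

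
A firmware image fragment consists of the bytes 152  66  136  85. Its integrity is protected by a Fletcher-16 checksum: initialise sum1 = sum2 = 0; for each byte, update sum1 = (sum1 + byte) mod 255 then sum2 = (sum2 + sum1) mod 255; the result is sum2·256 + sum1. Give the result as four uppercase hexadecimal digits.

Running sums (mod 255):
  after byte 0 (152): sum1=152, sum2=152
  after byte 1 (66): sum1=218, sum2=115
  after byte 2 (136): sum1=99, sum2=214
  after byte 3 (85): sum1=184, sum2=143
Checksum = sum2·256 + sum1 = 143·256 + 184 = 36792 = 0x8FB8.

8FB8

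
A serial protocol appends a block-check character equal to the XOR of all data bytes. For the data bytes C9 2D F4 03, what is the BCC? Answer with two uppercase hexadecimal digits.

XOR the bytes together:
  start with 0xC9
  0xC9 ⊕ 0x2D = 0xE4
  0xE4 ⊕ 0xF4 = 0x10
  0x10 ⊕ 0x03 = 0x13

13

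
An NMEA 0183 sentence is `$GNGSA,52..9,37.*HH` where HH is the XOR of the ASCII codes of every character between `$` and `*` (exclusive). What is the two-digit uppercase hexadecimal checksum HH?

48

XOR the ASCII codes of the payload characters:
  'G' = 0x47 → acc = 0x47
  'N' = 0x4E → acc = 0x09
  'G' = 0x47 → acc = 0x4E
  'S' = 0x53 → acc = 0x1D
  'A' = 0x41 → acc = 0x5C
  ',' = 0x2C → acc = 0x70
  '5' = 0x35 → acc = 0x45
  '2' = 0x32 → acc = 0x77
  '.' = 0x2E → acc = 0x59
  '.' = 0x2E → acc = 0x77
  '9' = 0x39 → acc = 0x4E
  ',' = 0x2C → acc = 0x62
  '3' = 0x33 → acc = 0x51
  '7' = 0x37 → acc = 0x66
  '.' = 0x2E → acc = 0x48
Checksum = 0x48.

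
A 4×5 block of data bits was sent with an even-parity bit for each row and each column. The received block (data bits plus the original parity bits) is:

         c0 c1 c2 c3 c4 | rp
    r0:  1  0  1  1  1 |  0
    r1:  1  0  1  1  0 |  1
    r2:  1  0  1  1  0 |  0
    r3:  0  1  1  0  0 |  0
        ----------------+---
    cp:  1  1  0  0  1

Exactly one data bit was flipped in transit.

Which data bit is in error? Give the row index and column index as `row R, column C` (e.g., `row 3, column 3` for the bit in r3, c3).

Recompute each row's even parity and compare to rp:
  r0: data parity 0, sent rp 0 → ok
  r1: data parity 1, sent rp 1 → ok
  r2: data parity 1, sent rp 0 → mismatch
  r3: data parity 0, sent rp 0 → ok
Recompute each column's even parity and compare to cp:
  c0: data parity 1, sent cp 1 → ok
  c1: data parity 1, sent cp 1 → ok
  c2: data parity 0, sent cp 0 → ok
  c3: data parity 1, sent cp 0 → mismatch
  c4: data parity 1, sent cp 1 → ok
Exactly one row (r2) and one column (c3) fail → the flipped bit is at their intersection.

row 2, column 3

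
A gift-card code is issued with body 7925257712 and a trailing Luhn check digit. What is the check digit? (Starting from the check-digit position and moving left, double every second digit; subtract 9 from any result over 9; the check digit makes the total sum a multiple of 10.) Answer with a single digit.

1

Partial digits right→left: 2 1 7 7 5 2 5 2 9 7
Double every second digit counting from the check-digit position (so the 1st, 3rd, 5th, ... of the partial from the right).
  doubled (with −9 where >9): 4 5 1 1 9 → sum 20
  kept as-is: 1 7 2 2 7 → sum 19
Total = 20 + 19 = 39.
Check digit = (10 − (39 mod 10)) mod 10 = 1.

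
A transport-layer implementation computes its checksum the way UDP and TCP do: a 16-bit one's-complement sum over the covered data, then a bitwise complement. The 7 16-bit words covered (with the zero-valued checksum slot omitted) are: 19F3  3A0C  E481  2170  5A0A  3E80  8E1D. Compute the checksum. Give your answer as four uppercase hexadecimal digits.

7F66

One's-complement addition (fold any carry out of bit 15 back into bit 0):
  0x19F3 + 0x3A0C = 0x053FF
  0x53FF + 0xE481 = 0x13880 → wrap carry → 0x3881
  0x3881 + 0x2170 = 0x059F1
  0x59F1 + 0x5A0A = 0x0B3FB
  0xB3FB + 0x3E80 = 0x0F27B
  0xF27B + 0x8E1D = 0x18098 → wrap carry → 0x8099
One's-complement sum = 0x8099.
Checksum = ~0x8099 & 0xFFFF = 0x7F66.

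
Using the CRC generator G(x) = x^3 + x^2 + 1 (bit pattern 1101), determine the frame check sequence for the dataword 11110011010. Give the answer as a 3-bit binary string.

111

Append 3 zeros: 11110011010000. Divide by 1101 (XOR where the leading bit is 1):
  pos 0: 1111 XOR 1101 = 0010
  pos 2: 1000 XOR 1101 = 0101
  pos 3: 1011 XOR 1101 = 0110
  pos 4: 1101 XOR 1101 = 0000
  pos 9: 1000 XOR 1101 = 0101
  pos 10: 1010 XOR 1101 = 0111
Remainder (last 3 bits) = 111. This is the CRC / FCS.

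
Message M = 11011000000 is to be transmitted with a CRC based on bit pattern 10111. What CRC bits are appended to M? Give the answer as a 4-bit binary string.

Append 4 zeros: 110110000000000. Divide by 10111 (XOR where the leading bit is 1):
  pos 0: 11011 XOR 10111 = 01100
  pos 1: 11000 XOR 10111 = 01111
  pos 2: 11110 XOR 10111 = 01001
  pos 3: 10010 XOR 10111 = 00101
  pos 5: 10100 XOR 10111 = 00011
  pos 8: 11000 XOR 10111 = 01111
  pos 9: 11110 XOR 10111 = 01001
  pos 10: 10010 XOR 10111 = 00101
Remainder (last 4 bits) = 0101. This is the CRC / FCS.

0101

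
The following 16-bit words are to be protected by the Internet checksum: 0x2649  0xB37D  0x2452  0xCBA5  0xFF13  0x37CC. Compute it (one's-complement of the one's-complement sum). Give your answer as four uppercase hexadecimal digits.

One's-complement addition (fold any carry out of bit 15 back into bit 0):
  0x2649 + 0xB37D = 0x0D9C6
  0xD9C6 + 0x2452 = 0x0FE18
  0xFE18 + 0xCBA5 = 0x1C9BD → wrap carry → 0xC9BE
  0xC9BE + 0xFF13 = 0x1C8D1 → wrap carry → 0xC8D2
  0xC8D2 + 0x37CC = 0x1009E → wrap carry → 0x009F
One's-complement sum = 0x009F.
Checksum = ~0x009F & 0xFFFF = 0xFF60.

FF60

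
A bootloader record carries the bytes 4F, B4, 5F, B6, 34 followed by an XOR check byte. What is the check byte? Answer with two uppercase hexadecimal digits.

26

XOR the bytes together:
  start with 0x4F
  0x4F ⊕ 0xB4 = 0xFB
  0xFB ⊕ 0x5F = 0xA4
  0xA4 ⊕ 0xB6 = 0x12
  0x12 ⊕ 0x34 = 0x26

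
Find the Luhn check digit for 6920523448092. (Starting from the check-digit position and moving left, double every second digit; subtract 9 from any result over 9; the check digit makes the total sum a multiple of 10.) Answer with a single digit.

Partial digits right→left: 2 9 0 8 4 4 3 2 5 0 2 9 6
Double every second digit counting from the check-digit position (so the 1st, 3rd, 5th, ... of the partial from the right).
  doubled (with −9 where >9): 4 0 8 6 1 4 3 → sum 26
  kept as-is: 9 8 4 2 0 9 → sum 32
Total = 26 + 32 = 58.
Check digit = (10 − (58 mod 10)) mod 10 = 2.

2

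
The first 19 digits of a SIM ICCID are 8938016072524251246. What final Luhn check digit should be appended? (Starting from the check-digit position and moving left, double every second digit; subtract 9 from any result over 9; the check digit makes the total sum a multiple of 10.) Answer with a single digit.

Partial digits right→left: 6 4 2 1 5 2 4 2 5 2 7 0 6 1 0 8 3 9 8
Double every second digit counting from the check-digit position (so the 1st, 3rd, 5th, ... of the partial from the right).
  doubled (with −9 where >9): 3 4 1 8 1 5 3 0 6 7 → sum 38
  kept as-is: 4 1 2 2 2 0 1 8 9 → sum 29
Total = 38 + 29 = 67.
Check digit = (10 − (67 mod 10)) mod 10 = 3.

3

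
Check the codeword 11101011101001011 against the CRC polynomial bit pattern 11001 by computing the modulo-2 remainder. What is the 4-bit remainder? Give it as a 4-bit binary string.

1001

Modulo-2 division of 11101011101001011 by 11001:
  pos 0: 11101 XOR 11001 = 00100
  pos 2: 10001 XOR 11001 = 01000
  pos 3: 10001 XOR 11001 = 01000
  pos 4: 10001 XOR 11001 = 01000
  pos 5: 10000 XOR 11001 = 01001
  pos 6: 10011 XOR 11001 = 01010
  pos 7: 10100 XOR 11001 = 01101
  pos 8: 11010 XOR 11001 = 00011
  pos 11: 11101 XOR 11001 = 00100
Remainder = 1001 (nonzero — an error is detected).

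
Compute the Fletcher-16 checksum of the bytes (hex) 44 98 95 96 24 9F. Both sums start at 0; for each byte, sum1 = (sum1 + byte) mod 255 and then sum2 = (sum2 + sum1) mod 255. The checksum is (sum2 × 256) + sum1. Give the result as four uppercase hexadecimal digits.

96CC

Running sums (mod 255):
  after byte 0 (44): sum1=68, sum2=68
  after byte 1 (98): sum1=220, sum2=33
  after byte 2 (95): sum1=114, sum2=147
  after byte 3 (96): sum1=9, sum2=156
  after byte 4 (24): sum1=45, sum2=201
  after byte 5 (9F): sum1=204, sum2=150
Checksum = sum2·256 + sum1 = 150·256 + 204 = 38604 = 0x96CC.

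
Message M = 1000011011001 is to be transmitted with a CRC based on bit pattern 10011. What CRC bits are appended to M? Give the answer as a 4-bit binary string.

Append 4 zeros: 10000110110010000. Divide by 10011 (XOR where the leading bit is 1):
  pos 0: 10000 XOR 10011 = 00011
  pos 3: 11110 XOR 10011 = 01101
  pos 4: 11011 XOR 10011 = 01000
  pos 5: 10001 XOR 10011 = 00010
  pos 8: 10001 XOR 10011 = 00010
  pos 11: 10000 XOR 10011 = 00011
Remainder (last 4 bits) = 0110. This is the CRC / FCS.

0110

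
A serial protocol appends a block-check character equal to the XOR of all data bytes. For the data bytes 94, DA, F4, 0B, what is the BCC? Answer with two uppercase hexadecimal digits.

XOR the bytes together:
  start with 0x94
  0x94 ⊕ 0xDA = 0x4E
  0x4E ⊕ 0xF4 = 0xBA
  0xBA ⊕ 0x0B = 0xB1

B1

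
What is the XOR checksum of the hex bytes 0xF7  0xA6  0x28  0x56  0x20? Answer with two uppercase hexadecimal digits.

0F

XOR the bytes together:
  start with 0xF7
  0xF7 ⊕ 0xA6 = 0x51
  0x51 ⊕ 0x28 = 0x79
  0x79 ⊕ 0x56 = 0x2F
  0x2F ⊕ 0x20 = 0x0F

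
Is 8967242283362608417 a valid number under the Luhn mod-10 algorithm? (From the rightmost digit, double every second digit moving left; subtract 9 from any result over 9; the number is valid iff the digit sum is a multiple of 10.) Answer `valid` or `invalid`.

invalid

From the right, keep odd positions and double even positions (subtract 9 from any doubled value over 9):
  doubled (positions 2,4,...): 2 7 3 3 6 4 8 5 9 → sum 47
  kept (positions 1,3,...): 7 4 0 2 3 8 2 2 6 8 → sum 42
Total = 89.
89 mod 10 = 9, so the number is invalid.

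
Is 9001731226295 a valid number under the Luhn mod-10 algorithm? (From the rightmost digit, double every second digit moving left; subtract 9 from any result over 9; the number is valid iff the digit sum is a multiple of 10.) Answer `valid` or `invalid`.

From the right, keep odd positions and double even positions (subtract 9 from any doubled value over 9):
  doubled (positions 2,4,...): 9 3 4 6 2 0 → sum 24
  kept (positions 1,3,...): 5 2 2 1 7 0 9 → sum 26
Total = 50.
50 mod 10 = 0, so the number is valid.

valid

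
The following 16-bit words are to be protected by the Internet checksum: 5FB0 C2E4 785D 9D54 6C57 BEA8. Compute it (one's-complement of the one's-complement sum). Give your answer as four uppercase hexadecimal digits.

9CB8

One's-complement addition (fold any carry out of bit 15 back into bit 0):
  0x5FB0 + 0xC2E4 = 0x12294 → wrap carry → 0x2295
  0x2295 + 0x785D = 0x09AF2
  0x9AF2 + 0x9D54 = 0x13846 → wrap carry → 0x3847
  0x3847 + 0x6C57 = 0x0A49E
  0xA49E + 0xBEA8 = 0x16346 → wrap carry → 0x6347
One's-complement sum = 0x6347.
Checksum = ~0x6347 & 0xFFFF = 0x9CB8.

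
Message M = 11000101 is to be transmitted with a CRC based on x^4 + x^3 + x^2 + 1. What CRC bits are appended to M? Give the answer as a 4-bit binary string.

Append 4 zeros: 110001010000. Divide by 11101 (XOR where the leading bit is 1):
  pos 0: 11000 XOR 11101 = 00101
  pos 2: 10110 XOR 11101 = 01011
  pos 3: 10111 XOR 11101 = 01010
  pos 4: 10100 XOR 11101 = 01001
  pos 5: 10010 XOR 11101 = 01111
  pos 6: 11110 XOR 11101 = 00011
Remainder (last 4 bits) = 0110. This is the CRC / FCS.

0110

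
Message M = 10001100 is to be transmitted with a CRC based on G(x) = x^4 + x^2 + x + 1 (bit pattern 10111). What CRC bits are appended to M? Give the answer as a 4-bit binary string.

Append 4 zeros: 100011000000. Divide by 10111 (XOR where the leading bit is 1):
  pos 0: 10001 XOR 10111 = 00110
  pos 2: 11010 XOR 10111 = 01101
  pos 3: 11010 XOR 10111 = 01101
  pos 4: 11010 XOR 10111 = 01101
  pos 5: 11010 XOR 10111 = 01101
  pos 6: 11010 XOR 10111 = 01101
  pos 7: 11010 XOR 10111 = 01101
Remainder (last 4 bits) = 1101. This is the CRC / FCS.

1101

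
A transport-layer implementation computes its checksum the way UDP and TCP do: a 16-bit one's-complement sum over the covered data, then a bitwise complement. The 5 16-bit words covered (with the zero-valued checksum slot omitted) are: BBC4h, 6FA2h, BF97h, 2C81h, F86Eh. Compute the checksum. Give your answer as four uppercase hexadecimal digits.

One's-complement addition (fold any carry out of bit 15 back into bit 0):
  0xBBC4 + 0x6FA2 = 0x12B66 → wrap carry → 0x2B67
  0x2B67 + 0xBF97 = 0x0EAFE
  0xEAFE + 0x2C81 = 0x1177F → wrap carry → 0x1780
  0x1780 + 0xF86E = 0x10FEE → wrap carry → 0x0FEF
One's-complement sum = 0x0FEF.
Checksum = ~0x0FEF & 0xFFFF = 0xF010.

F010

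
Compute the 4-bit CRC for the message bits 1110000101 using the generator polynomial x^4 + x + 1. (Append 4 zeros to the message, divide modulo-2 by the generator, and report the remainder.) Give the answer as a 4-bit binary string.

0011

Append 4 zeros: 11100001010000. Divide by 10011 (XOR where the leading bit is 1):
  pos 0: 11100 XOR 10011 = 01111
  pos 1: 11110 XOR 10011 = 01101
  pos 2: 11010 XOR 10011 = 01001
  pos 3: 10011 XOR 10011 = 00000
  pos 9: 10000 XOR 10011 = 00011
Remainder (last 4 bits) = 0011. This is the CRC / FCS.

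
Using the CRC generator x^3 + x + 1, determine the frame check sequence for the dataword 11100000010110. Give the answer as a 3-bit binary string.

Append 3 zeros: 11100000010110000. Divide by 1011 (XOR where the leading bit is 1):
  pos 0: 1110 XOR 1011 = 0101
  pos 1: 1010 XOR 1011 = 0001
  pos 4: 1000 XOR 1011 = 0011
  pos 6: 1101 XOR 1011 = 0110
  pos 7: 1100 XOR 1011 = 0111
  pos 8: 1111 XOR 1011 = 0100
  pos 9: 1001 XOR 1011 = 0010
  pos 11: 1000 XOR 1011 = 0011
  pos 13: 1100 XOR 1011 = 0111
Remainder (last 3 bits) = 111. This is the CRC / FCS.

111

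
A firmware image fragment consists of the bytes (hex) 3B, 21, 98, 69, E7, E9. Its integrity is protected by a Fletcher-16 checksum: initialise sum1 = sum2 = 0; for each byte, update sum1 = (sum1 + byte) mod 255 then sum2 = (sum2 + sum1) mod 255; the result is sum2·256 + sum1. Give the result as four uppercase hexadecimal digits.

Running sums (mod 255):
  after byte 0 (3B): sum1=59, sum2=59
  after byte 1 (21): sum1=92, sum2=151
  after byte 2 (98): sum1=244, sum2=140
  after byte 3 (69): sum1=94, sum2=234
  after byte 4 (E7): sum1=70, sum2=49
  after byte 5 (E9): sum1=48, sum2=97
Checksum = sum2·256 + sum1 = 97·256 + 48 = 24880 = 0x6130.

6130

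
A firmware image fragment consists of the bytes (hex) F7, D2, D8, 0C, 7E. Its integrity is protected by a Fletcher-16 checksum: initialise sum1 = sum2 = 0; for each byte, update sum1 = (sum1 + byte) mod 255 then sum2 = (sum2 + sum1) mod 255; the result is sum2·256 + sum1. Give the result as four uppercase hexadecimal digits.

Running sums (mod 255):
  after byte 0 (F7): sum1=247, sum2=247
  after byte 1 (D2): sum1=202, sum2=194
  after byte 2 (D8): sum1=163, sum2=102
  after byte 3 (0C): sum1=175, sum2=22
  after byte 4 (7E): sum1=46, sum2=68
Checksum = sum2·256 + sum1 = 68·256 + 46 = 17454 = 0x442E.

442E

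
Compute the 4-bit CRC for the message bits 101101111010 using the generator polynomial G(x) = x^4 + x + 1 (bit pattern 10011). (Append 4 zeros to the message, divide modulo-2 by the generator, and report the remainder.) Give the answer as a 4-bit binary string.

Append 4 zeros: 1011011110100000. Divide by 10011 (XOR where the leading bit is 1):
  pos 0: 10110 XOR 10011 = 00101
  pos 2: 10111 XOR 10011 = 00100
  pos 4: 10011 XOR 10011 = 00000
  pos 10: 10000 XOR 10011 = 00011
Remainder (last 4 bits) = 0110. This is the CRC / FCS.

0110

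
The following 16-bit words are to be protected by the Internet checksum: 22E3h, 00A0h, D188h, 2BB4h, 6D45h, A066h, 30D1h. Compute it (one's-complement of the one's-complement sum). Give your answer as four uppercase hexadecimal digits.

A0C2

One's-complement addition (fold any carry out of bit 15 back into bit 0):
  0x22E3 + 0x00A0 = 0x02383
  0x2383 + 0xD188 = 0x0F50B
  0xF50B + 0x2BB4 = 0x120BF → wrap carry → 0x20C0
  0x20C0 + 0x6D45 = 0x08E05
  0x8E05 + 0xA066 = 0x12E6B → wrap carry → 0x2E6C
  0x2E6C + 0x30D1 = 0x05F3D
One's-complement sum = 0x5F3D.
Checksum = ~0x5F3D & 0xFFFF = 0xA0C2.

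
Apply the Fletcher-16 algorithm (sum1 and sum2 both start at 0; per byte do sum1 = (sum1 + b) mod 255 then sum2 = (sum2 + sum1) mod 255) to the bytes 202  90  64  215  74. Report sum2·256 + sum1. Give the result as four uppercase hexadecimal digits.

1A87

Running sums (mod 255):
  after byte 0 (202): sum1=202, sum2=202
  after byte 1 (90): sum1=37, sum2=239
  after byte 2 (64): sum1=101, sum2=85
  after byte 3 (215): sum1=61, sum2=146
  after byte 4 (74): sum1=135, sum2=26
Checksum = sum2·256 + sum1 = 26·256 + 135 = 6791 = 0x1A87.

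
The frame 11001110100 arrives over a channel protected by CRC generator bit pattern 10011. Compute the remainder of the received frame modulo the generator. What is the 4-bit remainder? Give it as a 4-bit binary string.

0000

Modulo-2 division of 11001110100 by 10011:
  pos 0: 11001 XOR 10011 = 01010
  pos 1: 10101 XOR 10011 = 00110
  pos 3: 11010 XOR 10011 = 01001
  pos 4: 10011 XOR 10011 = 00000
Remainder = 0000 (zero — the frame passes the CRC check).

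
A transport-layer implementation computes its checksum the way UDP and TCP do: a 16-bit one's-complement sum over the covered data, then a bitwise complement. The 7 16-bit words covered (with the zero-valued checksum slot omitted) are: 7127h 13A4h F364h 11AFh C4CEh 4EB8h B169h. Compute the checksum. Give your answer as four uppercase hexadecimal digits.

One's-complement addition (fold any carry out of bit 15 back into bit 0):
  0x7127 + 0x13A4 = 0x084CB
  0x84CB + 0xF364 = 0x1782F → wrap carry → 0x7830
  0x7830 + 0x11AF = 0x089DF
  0x89DF + 0xC4CE = 0x14EAD → wrap carry → 0x4EAE
  0x4EAE + 0x4EB8 = 0x09D66
  0x9D66 + 0xB169 = 0x14ECF → wrap carry → 0x4ED0
One's-complement sum = 0x4ED0.
Checksum = ~0x4ED0 & 0xFFFF = 0xB12F.

B12F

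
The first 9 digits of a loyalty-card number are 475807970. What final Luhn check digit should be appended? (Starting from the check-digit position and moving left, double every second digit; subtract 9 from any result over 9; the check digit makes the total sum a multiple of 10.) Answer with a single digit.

Partial digits right→left: 0 7 9 7 0 8 5 7 4
Double every second digit counting from the check-digit position (so the 1st, 3rd, 5th, ... of the partial from the right).
  doubled (with −9 where >9): 0 9 0 1 8 → sum 18
  kept as-is: 7 7 8 7 → sum 29
Total = 18 + 29 = 47.
Check digit = (10 − (47 mod 10)) mod 10 = 3.

3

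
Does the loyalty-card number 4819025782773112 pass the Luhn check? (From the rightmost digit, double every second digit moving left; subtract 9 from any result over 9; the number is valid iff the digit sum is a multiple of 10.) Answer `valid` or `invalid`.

From the right, keep odd positions and double even positions (subtract 9 from any doubled value over 9):
  doubled (positions 2,4,...): 2 6 5 7 1 0 2 8 → sum 31
  kept (positions 1,3,...): 2 1 7 2 7 2 9 8 → sum 38
Total = 69.
69 mod 10 = 9, so the number is invalid.

invalid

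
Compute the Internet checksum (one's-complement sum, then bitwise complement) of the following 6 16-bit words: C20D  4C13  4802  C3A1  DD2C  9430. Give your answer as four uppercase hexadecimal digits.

One's-complement addition (fold any carry out of bit 15 back into bit 0):
  0xC20D + 0x4C13 = 0x10E20 → wrap carry → 0x0E21
  0x0E21 + 0x4802 = 0x05623
  0x5623 + 0xC3A1 = 0x119C4 → wrap carry → 0x19C5
  0x19C5 + 0xDD2C = 0x0F6F1
  0xF6F1 + 0x9430 = 0x18B21 → wrap carry → 0x8B22
One's-complement sum = 0x8B22.
Checksum = ~0x8B22 & 0xFFFF = 0x74DD.

74DD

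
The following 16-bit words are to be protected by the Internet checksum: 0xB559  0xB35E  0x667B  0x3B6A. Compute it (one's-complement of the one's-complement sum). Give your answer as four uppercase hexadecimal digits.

One's-complement addition (fold any carry out of bit 15 back into bit 0):
  0xB559 + 0xB35E = 0x168B7 → wrap carry → 0x68B8
  0x68B8 + 0x667B = 0x0CF33
  0xCF33 + 0x3B6A = 0x10A9D → wrap carry → 0x0A9E
One's-complement sum = 0x0A9E.
Checksum = ~0x0A9E & 0xFFFF = 0xF561.

F561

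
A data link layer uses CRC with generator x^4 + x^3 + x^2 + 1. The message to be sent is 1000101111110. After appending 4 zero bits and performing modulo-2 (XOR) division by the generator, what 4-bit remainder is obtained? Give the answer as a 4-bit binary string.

Append 4 zeros: 10001011111100000. Divide by 11101 (XOR where the leading bit is 1):
  pos 0: 10001 XOR 11101 = 01100
  pos 1: 11000 XOR 11101 = 00101
  pos 3: 10111 XOR 11101 = 01010
  pos 4: 10101 XOR 11101 = 01000
  pos 5: 10001 XOR 11101 = 01100
  pos 6: 11001 XOR 11101 = 00100
  pos 8: 10010 XOR 11101 = 01111
  pos 9: 11110 XOR 11101 = 00011
  pos 12: 11000 XOR 11101 = 00101
Remainder (last 4 bits) = 0101. This is the CRC / FCS.

0101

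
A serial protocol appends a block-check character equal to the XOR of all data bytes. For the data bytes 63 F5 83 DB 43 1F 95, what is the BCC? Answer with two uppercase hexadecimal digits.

07

XOR the bytes together:
  start with 0x63
  0x63 ⊕ 0xF5 = 0x96
  0x96 ⊕ 0x83 = 0x15
  0x15 ⊕ 0xDB = 0xCE
  0xCE ⊕ 0x43 = 0x8D
  0x8D ⊕ 0x1F = 0x92
  0x92 ⊕ 0x95 = 0x07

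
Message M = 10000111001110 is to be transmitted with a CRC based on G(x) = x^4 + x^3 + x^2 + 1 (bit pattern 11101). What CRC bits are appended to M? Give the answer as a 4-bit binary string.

Append 4 zeros: 100001110011100000. Divide by 11101 (XOR where the leading bit is 1):
  pos 0: 10000 XOR 11101 = 01101
  pos 1: 11011 XOR 11101 = 00110
  pos 3: 11011 XOR 11101 = 00110
  pos 5: 11000 XOR 11101 = 00101
  pos 7: 10111 XOR 11101 = 01010
  pos 8: 10101 XOR 11101 = 01000
  pos 9: 10000 XOR 11101 = 01101
  pos 10: 11010 XOR 11101 = 00111
  pos 12: 11100 XOR 11101 = 00001
Remainder (last 4 bits) = 0010. This is the CRC / FCS.

0010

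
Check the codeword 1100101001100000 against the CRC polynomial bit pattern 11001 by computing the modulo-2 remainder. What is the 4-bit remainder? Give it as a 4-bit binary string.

0001

Modulo-2 division of 1100101001100000 by 11001:
  pos 0: 11001 XOR 11001 = 00000
  pos 6: 10011 XOR 11001 = 01010
  pos 7: 10100 XOR 11001 = 01101
  pos 8: 11010 XOR 11001 = 00011
  pos 11: 11000 XOR 11001 = 00001
Remainder = 0001 (nonzero — an error is detected).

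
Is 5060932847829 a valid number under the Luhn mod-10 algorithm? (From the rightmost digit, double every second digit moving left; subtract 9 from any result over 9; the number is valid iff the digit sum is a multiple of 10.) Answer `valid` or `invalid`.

invalid

From the right, keep odd positions and double even positions (subtract 9 from any doubled value over 9):
  doubled (positions 2,4,...): 4 5 7 6 0 0 → sum 22
  kept (positions 1,3,...): 9 8 4 2 9 6 5 → sum 43
Total = 65.
65 mod 10 = 5, so the number is invalid.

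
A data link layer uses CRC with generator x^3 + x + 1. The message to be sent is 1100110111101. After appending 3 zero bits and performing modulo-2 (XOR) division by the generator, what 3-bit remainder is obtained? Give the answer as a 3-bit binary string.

Append 3 zeros: 1100110111101000. Divide by 1011 (XOR where the leading bit is 1):
  pos 0: 1100 XOR 1011 = 0111
  pos 1: 1111 XOR 1011 = 0100
  pos 2: 1001 XOR 1011 = 0010
  pos 4: 1001 XOR 1011 = 0010
  pos 6: 1011 XOR 1011 = 0000
  pos 10: 1010 XOR 1011 = 0001
Remainder (last 3 bits) = 100. This is the CRC / FCS.

100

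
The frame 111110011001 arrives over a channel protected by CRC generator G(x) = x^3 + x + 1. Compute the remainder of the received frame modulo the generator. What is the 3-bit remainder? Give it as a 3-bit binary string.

110

Modulo-2 division of 111110011001 by 1011:
  pos 0: 1111 XOR 1011 = 0100
  pos 1: 1001 XOR 1011 = 0010
  pos 3: 1000 XOR 1011 = 0011
  pos 5: 1111 XOR 1011 = 0100
  pos 6: 1000 XOR 1011 = 0011
  pos 8: 1101 XOR 1011 = 0110
Remainder = 110 (nonzero — an error is detected).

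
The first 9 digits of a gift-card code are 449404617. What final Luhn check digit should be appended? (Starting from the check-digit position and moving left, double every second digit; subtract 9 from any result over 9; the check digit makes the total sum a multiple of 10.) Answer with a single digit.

Partial digits right→left: 7 1 6 4 0 4 9 4 4
Double every second digit counting from the check-digit position (so the 1st, 3rd, 5th, ... of the partial from the right).
  doubled (with −9 where >9): 5 3 0 9 8 → sum 25
  kept as-is: 1 4 4 4 → sum 13
Total = 25 + 13 = 38.
Check digit = (10 − (38 mod 10)) mod 10 = 2.

2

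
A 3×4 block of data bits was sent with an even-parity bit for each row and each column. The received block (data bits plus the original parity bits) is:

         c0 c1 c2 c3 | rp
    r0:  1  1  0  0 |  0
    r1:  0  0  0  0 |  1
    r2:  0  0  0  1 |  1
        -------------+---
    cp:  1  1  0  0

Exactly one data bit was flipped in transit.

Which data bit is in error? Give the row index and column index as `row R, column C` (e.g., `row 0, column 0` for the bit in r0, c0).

row 1, column 3

Recompute each row's even parity and compare to rp:
  r0: data parity 0, sent rp 0 → ok
  r1: data parity 0, sent rp 1 → mismatch
  r2: data parity 1, sent rp 1 → ok
Recompute each column's even parity and compare to cp:
  c0: data parity 1, sent cp 1 → ok
  c1: data parity 1, sent cp 1 → ok
  c2: data parity 0, sent cp 0 → ok
  c3: data parity 1, sent cp 0 → mismatch
Exactly one row (r1) and one column (c3) fail → the flipped bit is at their intersection.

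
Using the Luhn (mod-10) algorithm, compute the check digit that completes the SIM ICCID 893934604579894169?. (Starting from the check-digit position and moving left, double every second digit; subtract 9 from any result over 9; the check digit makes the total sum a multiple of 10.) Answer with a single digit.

5

Partial digits right→left: 9 6 1 4 9 8 9 7 5 4 0 6 4 3 9 3 9 8
Double every second digit counting from the check-digit position (so the 1st, 3rd, 5th, ... of the partial from the right).
  doubled (with −9 where >9): 9 2 9 9 1 0 8 9 9 → sum 56
  kept as-is: 6 4 8 7 4 6 3 3 8 → sum 49
Total = 56 + 49 = 105.
Check digit = (10 − (105 mod 10)) mod 10 = 5.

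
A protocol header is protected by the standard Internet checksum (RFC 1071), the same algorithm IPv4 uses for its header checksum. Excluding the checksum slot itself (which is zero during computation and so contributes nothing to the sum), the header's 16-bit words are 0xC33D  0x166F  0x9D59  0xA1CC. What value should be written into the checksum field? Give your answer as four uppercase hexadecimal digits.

One's-complement addition (fold any carry out of bit 15 back into bit 0):
  0xC33D + 0x166F = 0x0D9AC
  0xD9AC + 0x9D59 = 0x17705 → wrap carry → 0x7706
  0x7706 + 0xA1CC = 0x118D2 → wrap carry → 0x18D3
One's-complement sum = 0x18D3.
Checksum = ~0x18D3 & 0xFFFF = 0xE72C.

E72C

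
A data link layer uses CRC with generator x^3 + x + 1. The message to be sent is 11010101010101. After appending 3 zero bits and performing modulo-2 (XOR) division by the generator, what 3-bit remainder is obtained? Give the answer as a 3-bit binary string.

100

Append 3 zeros: 11010101010101000. Divide by 1011 (XOR where the leading bit is 1):
  pos 0: 1101 XOR 1011 = 0110
  pos 1: 1100 XOR 1011 = 0111
  pos 2: 1111 XOR 1011 = 0100
  pos 3: 1000 XOR 1011 = 0011
  pos 5: 1110 XOR 1011 = 0101
  pos 6: 1011 XOR 1011 = 0000
  pos 11: 1010 XOR 1011 = 0001
Remainder (last 3 bits) = 100. This is the CRC / FCS.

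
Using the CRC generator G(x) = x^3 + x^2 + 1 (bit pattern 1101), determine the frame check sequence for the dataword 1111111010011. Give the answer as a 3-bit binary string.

011

Append 3 zeros: 1111111010011000. Divide by 1101 (XOR where the leading bit is 1):
  pos 0: 1111 XOR 1101 = 0010
  pos 2: 1011 XOR 1101 = 0110
  pos 3: 1101 XOR 1101 = 0000
  pos 8: 1001 XOR 1101 = 0100
  pos 9: 1001 XOR 1101 = 0100
  pos 10: 1000 XOR 1101 = 0101
  pos 11: 1010 XOR 1101 = 0111
  pos 12: 1110 XOR 1101 = 0011
Remainder (last 3 bits) = 011. This is the CRC / FCS.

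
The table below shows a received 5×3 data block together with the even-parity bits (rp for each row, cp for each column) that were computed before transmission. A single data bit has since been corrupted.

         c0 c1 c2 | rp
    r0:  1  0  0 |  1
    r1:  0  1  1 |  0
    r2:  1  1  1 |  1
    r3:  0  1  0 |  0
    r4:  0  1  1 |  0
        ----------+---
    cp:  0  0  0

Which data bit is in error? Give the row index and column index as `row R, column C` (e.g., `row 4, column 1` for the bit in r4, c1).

Recompute each row's even parity and compare to rp:
  r0: data parity 1, sent rp 1 → ok
  r1: data parity 0, sent rp 0 → ok
  r2: data parity 1, sent rp 1 → ok
  r3: data parity 1, sent rp 0 → mismatch
  r4: data parity 0, sent rp 0 → ok
Recompute each column's even parity and compare to cp:
  c0: data parity 0, sent cp 0 → ok
  c1: data parity 0, sent cp 0 → ok
  c2: data parity 1, sent cp 0 → mismatch
Exactly one row (r3) and one column (c2) fail → the flipped bit is at their intersection.

row 3, column 2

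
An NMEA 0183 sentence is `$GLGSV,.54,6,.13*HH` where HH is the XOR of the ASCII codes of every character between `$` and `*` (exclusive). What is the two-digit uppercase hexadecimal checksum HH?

50

XOR the ASCII codes of the payload characters:
  'G' = 0x47 → acc = 0x47
  'L' = 0x4C → acc = 0x0B
  'G' = 0x47 → acc = 0x4C
  'S' = 0x53 → acc = 0x1F
  'V' = 0x56 → acc = 0x49
  ',' = 0x2C → acc = 0x65
  '.' = 0x2E → acc = 0x4B
  '5' = 0x35 → acc = 0x7E
  '4' = 0x34 → acc = 0x4A
  ',' = 0x2C → acc = 0x66
  '6' = 0x36 → acc = 0x50
  ',' = 0x2C → acc = 0x7C
  '.' = 0x2E → acc = 0x52
  '1' = 0x31 → acc = 0x63
  '3' = 0x33 → acc = 0x50
Checksum = 0x50.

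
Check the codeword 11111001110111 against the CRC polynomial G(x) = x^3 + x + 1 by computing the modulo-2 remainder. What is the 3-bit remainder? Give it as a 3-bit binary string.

Modulo-2 division of 11111001110111 by 1011:
  pos 0: 1111 XOR 1011 = 0100
  pos 1: 1001 XOR 1011 = 0010
  pos 3: 1000 XOR 1011 = 0011
  pos 5: 1111 XOR 1011 = 0100
  pos 6: 1001 XOR 1011 = 0010
  pos 8: 1001 XOR 1011 = 0010
  pos 10: 1011 XOR 1011 = 0000
Remainder = 000 (zero — the frame passes the CRC check).

000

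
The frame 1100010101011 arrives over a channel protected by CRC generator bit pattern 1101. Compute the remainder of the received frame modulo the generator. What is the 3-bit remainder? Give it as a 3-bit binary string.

000

Modulo-2 division of 1100010101011 by 1101:
  pos 0: 1100 XOR 1101 = 0001
  pos 3: 1010 XOR 1101 = 0111
  pos 4: 1111 XOR 1101 = 0010
  pos 6: 1001 XOR 1101 = 0100
  pos 7: 1000 XOR 1101 = 0101
  pos 8: 1011 XOR 1101 = 0110
  pos 9: 1101 XOR 1101 = 0000
Remainder = 000 (zero — the frame passes the CRC check).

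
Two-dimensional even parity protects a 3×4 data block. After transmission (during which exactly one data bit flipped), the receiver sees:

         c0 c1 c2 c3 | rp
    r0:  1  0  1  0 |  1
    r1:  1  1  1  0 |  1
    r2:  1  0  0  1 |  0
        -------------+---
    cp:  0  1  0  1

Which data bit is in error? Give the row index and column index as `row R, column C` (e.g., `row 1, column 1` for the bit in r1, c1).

row 0, column 0

Recompute each row's even parity and compare to rp:
  r0: data parity 0, sent rp 1 → mismatch
  r1: data parity 1, sent rp 1 → ok
  r2: data parity 0, sent rp 0 → ok
Recompute each column's even parity and compare to cp:
  c0: data parity 1, sent cp 0 → mismatch
  c1: data parity 1, sent cp 1 → ok
  c2: data parity 0, sent cp 0 → ok
  c3: data parity 1, sent cp 1 → ok
Exactly one row (r0) and one column (c0) fail → the flipped bit is at their intersection.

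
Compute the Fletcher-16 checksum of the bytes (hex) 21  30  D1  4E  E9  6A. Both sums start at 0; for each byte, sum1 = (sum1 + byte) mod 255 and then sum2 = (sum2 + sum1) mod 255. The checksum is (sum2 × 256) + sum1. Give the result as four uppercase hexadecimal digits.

Running sums (mod 255):
  after byte 0 (21): sum1=33, sum2=33
  after byte 1 (30): sum1=81, sum2=114
  after byte 2 (D1): sum1=35, sum2=149
  after byte 3 (4E): sum1=113, sum2=7
  after byte 4 (E9): sum1=91, sum2=98
  after byte 5 (6A): sum1=197, sum2=40
Checksum = sum2·256 + sum1 = 40·256 + 197 = 10437 = 0x28C5.

28C5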